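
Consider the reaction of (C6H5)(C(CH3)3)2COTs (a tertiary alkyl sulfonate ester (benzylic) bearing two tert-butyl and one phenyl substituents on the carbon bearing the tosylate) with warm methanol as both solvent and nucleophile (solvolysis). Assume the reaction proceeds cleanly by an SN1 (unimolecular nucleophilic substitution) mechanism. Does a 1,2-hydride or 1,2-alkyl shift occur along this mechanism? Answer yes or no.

no

The first-formed carbocation is tertiary.
No single 1,2-shift to an adjacent carbon would produce a more-substituted cation than the one already present, so no rearrangement occurs.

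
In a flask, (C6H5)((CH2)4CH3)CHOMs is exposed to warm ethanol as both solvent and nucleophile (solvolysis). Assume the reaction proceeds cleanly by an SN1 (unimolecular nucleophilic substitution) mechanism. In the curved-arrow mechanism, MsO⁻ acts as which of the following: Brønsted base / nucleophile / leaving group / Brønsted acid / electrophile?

Step 1: Rate-determining heterolysis of the C–O bond gives MsO⁻ and a secondary carbocation.
MsO⁻ departs with both electrons of the breaking σ-bond — that is the definition of a leaving group.

leaving group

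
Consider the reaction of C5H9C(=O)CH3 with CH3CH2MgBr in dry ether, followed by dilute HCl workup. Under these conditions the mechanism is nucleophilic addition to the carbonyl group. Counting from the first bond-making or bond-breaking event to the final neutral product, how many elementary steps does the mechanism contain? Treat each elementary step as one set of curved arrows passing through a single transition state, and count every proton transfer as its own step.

Step 1: Nucleophilic addition: the carbanion-like carbon of CH3CH2MgBr adds to the carbonyl carbon, pushing the π(C=O) electron pair onto oxygen and giving a tetrahedral alkoxide.
Step 2: Protonation of the alkoxide by dilute HCl workup furnishes an alcohol.
Total: 2 elementary steps.

2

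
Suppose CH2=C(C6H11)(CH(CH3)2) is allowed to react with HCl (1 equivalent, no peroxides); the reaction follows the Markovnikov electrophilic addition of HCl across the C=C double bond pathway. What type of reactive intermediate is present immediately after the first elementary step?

Step 1: Electrophilic addition begins with the π(C=C) electrons forming a bond to the proton of HCl. Following Markovnikov's rule, the resulting cation is tertiary. The H–Cl bond breaks heterolytically, releasing Cl⁻.
After step 1 the species present is a tertiary carbocation.

tertiary carbocation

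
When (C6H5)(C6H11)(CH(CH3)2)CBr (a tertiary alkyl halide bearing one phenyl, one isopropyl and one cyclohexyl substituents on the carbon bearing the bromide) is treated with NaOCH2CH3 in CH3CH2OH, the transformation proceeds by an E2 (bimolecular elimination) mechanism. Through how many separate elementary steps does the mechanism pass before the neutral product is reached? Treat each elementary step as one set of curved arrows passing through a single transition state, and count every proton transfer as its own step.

1

Step 1: The strong base CH3CH2O⁻ removes a β-hydrogen; in the same concerted event the electrons of the breaking C–H bond form the new π(C=C) bond and the C–Br σ-bond breaks, expelling Br⁻. Anti-periplanar geometry; one transition state.
Total: 1 elementary step.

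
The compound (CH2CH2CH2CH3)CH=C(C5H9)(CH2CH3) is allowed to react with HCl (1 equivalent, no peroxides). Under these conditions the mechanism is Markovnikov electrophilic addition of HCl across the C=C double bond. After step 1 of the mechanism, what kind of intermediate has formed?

Step 1: The π electrons of the C=C bond attack a proton of HCl; Markovnikov addition places the new C–H on the less-substituted alkene carbon, so the positive charge ends up on the more-substituted carbon — a tertiary carbocation. The H–Cl bond breaks heterolytically, releasing Cl⁻.
After step 1 the species present is a tertiary carbocation.

tertiary carbocation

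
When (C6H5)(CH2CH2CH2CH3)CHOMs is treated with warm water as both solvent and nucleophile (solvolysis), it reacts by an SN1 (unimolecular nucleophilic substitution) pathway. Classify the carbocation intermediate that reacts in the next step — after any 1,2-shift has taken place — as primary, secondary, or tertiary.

Step 1: Ionisation: the C–O σ-bond cleaves heterolytically; both bonding electrons depart with MsO⁻, leaving a secondary carbocation at the α-carbon.
No single 1,2-shift to an adjacent carbon would give a more-substituted cation, so no rearrangement occurs.

secondary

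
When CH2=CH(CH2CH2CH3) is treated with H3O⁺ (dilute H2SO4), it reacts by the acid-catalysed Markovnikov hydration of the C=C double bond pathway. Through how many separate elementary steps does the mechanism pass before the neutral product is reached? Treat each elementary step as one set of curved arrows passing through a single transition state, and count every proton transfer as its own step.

3

Step 1: Protonation of the alkene by H3O⁺: the π bond acts as the nucleophile and picks up H⁺, giving the more stable (Markovnikov) secondary carbocation. H2O is released.
(No 1,2-shift: no single shift to an adjacent carbon would give a more stable cation.)
Step 2: Nucleophilic capture of the cation by H2O produces the protonated alcohol (an oxonium ion).
Step 3: Proton transfer from the O–H of the oxonium ion to H2O completes the catalytic cycle and yields the alcohol.
Total: 3 elementary steps.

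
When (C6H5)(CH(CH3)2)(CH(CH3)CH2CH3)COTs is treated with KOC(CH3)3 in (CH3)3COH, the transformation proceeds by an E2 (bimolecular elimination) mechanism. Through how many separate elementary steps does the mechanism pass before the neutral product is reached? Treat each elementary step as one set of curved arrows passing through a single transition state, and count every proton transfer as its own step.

1

Step 1: The strong base (CH3)3CO⁻ removes a β-hydrogen; in the same concerted event the electrons of the breaking C–H bond form the new π(C=C) bond and the C–O σ-bond breaks, expelling TsO⁻. Anti-periplanar geometry; one transition state.
Total: 1 elementary step.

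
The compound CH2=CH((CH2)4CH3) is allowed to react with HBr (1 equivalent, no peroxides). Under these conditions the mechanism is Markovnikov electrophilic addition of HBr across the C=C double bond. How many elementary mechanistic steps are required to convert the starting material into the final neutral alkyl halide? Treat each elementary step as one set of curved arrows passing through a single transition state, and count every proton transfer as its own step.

Step 1: Protonation of the alkene by HBr: the π bond acts as the nucleophile and picks up H⁺, giving the more stable (Markovnikov) secondary carbocation. The H–Br bond breaks heterolytically, releasing Br⁻.
(No 1,2-shift: no single shift to an adjacent carbon would give a more stable cation.)
Step 2: Nucleophilic attack by Br⁻ on the carbocation completes the addition, giving R–Br.
Total: 2 elementary steps.

2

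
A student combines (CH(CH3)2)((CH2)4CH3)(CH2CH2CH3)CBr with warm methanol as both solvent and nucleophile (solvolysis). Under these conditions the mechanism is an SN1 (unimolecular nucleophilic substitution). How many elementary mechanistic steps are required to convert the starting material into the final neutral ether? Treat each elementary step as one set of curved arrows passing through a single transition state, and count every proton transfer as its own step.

Step 1: The C–Br bond breaks with both electrons going to the bromide; Br⁻ leaves and a tertiary carbocation remains.
(No 1,2-shift: no single shift to an adjacent carbon would give a more stable cation.)
Step 2: Nucleophilic capture: the oxygen of CH3OH bonds to the cationic carbon, producing an oxonium-ion intermediate.
Step 3: Deprotonation of the oxonium oxygen by solvent methanol yields the neutral ether.
Total: 3 elementary steps.

3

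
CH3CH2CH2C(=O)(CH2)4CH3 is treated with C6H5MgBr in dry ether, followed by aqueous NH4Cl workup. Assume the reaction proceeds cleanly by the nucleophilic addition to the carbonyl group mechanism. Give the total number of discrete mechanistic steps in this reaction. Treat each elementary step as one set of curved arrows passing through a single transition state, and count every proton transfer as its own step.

2

Step 1: the carbanion-like carbon of C6H5MgBr attacks the sp² carbonyl carbon; the C=O π bond breaks and the electrons end up as a lone pair on the alkoxide oxygen of the tetrahedral intermediate.
Step 2: Protonation of the alkoxide by aqueous NH4Cl workup furnishes an alcohol.
Total: 2 elementary steps.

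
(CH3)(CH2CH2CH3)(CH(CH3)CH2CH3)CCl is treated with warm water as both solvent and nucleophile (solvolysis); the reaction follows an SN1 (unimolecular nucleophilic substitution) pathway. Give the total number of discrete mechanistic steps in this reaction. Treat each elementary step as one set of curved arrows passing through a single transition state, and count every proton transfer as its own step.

Step 1: Rate-determining heterolysis of the C–Cl bond gives Cl⁻ and a tertiary carbocation.
(No 1,2-shift: no single shift to an adjacent carbon would give a more stable cation.)
Step 2: A lone pair on the oxygen of H2O attacks the carbocation, forming a new C–O σ-bond and an oxonium ion.
Step 3: Deprotonation of the oxonium oxygen by solvent water yields the neutral alcohol.
Total: 3 elementary steps.

3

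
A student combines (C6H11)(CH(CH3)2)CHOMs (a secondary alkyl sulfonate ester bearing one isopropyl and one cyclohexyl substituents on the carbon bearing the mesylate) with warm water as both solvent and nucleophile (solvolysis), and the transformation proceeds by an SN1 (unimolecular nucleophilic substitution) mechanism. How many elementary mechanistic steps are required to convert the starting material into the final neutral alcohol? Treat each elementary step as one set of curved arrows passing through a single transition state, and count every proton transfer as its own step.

Step 1: Rate-determining heterolysis of the C–O bond gives MsO⁻ and a secondary carbocation.
Step 2: A 1,2-hydride shift from the adjacent isopropyl carbon moves the positive charge from the secondary centre to an adjacent carbon, generating a more stable tertiary carbocation.
Step 3: H2O donates an oxygen lone pair into the empty p orbital of the cation, giving a protonated alcohol (an oxonium ion).
Step 4: Deprotonation of the oxonium oxygen by solvent water yields the neutral alcohol.
Total: 4 elementary steps.

4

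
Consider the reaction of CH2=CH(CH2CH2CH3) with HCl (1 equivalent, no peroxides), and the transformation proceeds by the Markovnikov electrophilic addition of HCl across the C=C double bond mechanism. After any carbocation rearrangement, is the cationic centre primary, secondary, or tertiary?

secondary

Step 1: Electrophilic addition begins with the π(C=C) electrons forming a bond to the proton of HCl. Following Markovnikov's rule, the resulting cation is secondary. The H–Cl bond breaks heterolytically, releasing Cl⁻.
No single 1,2-shift to an adjacent carbon would give a more-substituted cation, so no rearrangement occurs.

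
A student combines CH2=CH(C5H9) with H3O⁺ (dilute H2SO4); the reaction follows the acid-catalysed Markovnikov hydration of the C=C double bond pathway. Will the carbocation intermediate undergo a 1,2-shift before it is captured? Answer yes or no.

The first-formed carbocation is secondary.
The adjacent cyclopentyl carbon already bears 2 other carbon substituents and has a hydrogen to migrate; after a 1,2-hydride shift from that carbon the positive charge sits on a tertiary centre.
Tertiary is more stable than secondary, so the shift occurs.

yes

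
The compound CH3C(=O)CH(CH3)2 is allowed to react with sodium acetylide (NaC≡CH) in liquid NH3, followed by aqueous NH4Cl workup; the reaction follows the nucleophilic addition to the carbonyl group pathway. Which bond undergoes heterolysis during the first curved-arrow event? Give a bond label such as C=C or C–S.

π(C=O)

Step 1: A lone pair / filled orbital on HC≡C⁻ attacks the electrophilic carbonyl carbon; the π(C=O) electrons shift onto oxygen, producing a tetrahedral alkoxide intermediate.
The bond broken in this step is the π(C=O) bond.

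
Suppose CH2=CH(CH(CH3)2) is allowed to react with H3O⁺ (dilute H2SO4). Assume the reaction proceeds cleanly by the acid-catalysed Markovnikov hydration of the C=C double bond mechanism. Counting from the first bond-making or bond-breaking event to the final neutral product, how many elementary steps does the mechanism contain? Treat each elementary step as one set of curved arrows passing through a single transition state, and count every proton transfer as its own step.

Step 1: Electrophilic addition begins with the π(C=C) electrons forming a bond to the proton of H3O⁺. Following Markovnikov's rule, the resulting cation is secondary. H2O is released.
Step 2: Carbocation rearrangement: a 1,2-hydride shift from the adjacent isopropyl carbon converts the initially-formed secondary cation into the more stable tertiary cation.
Step 3: Water acts as the nucleophile: an oxygen lone pair bonds to the cationic carbon, giving an oxonium-ion intermediate.
Step 4: Proton transfer from the O–H of the oxonium ion to H2O completes the catalytic cycle and yields the alcohol.
Total: 4 elementary steps.

4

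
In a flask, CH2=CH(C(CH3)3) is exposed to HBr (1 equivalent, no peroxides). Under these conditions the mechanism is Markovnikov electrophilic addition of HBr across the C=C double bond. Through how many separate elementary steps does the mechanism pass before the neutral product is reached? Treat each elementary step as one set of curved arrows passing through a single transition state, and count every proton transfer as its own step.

3

Step 1: Protonation of the alkene by HBr: the π bond acts as the nucleophile and picks up H⁺, giving the more stable (Markovnikov) secondary carbocation. The H–Br bond breaks heterolytically, releasing Br⁻.
Step 2: A methyl group with its bonding pair migrates from the adjacent tert-butyl carbon to the cationic centre — a 1,2-methyl shift — upgrading the secondary cation to a tertiary one.
Step 3: Nucleophilic attack by Br⁻ on the carbocation completes the addition, giving R–Br.
Total: 3 elementary steps.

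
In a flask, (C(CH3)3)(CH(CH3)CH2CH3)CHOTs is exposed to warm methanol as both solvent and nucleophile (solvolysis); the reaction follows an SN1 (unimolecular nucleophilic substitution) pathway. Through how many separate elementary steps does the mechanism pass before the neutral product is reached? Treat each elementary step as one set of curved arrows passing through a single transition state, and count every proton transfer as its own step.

4

Step 1: The C–O bond breaks with both electrons going to the tosylate; TsO⁻ leaves and a secondary carbocation remains.
Step 2: A 1,2-hydride shift from the adjacent sec-butyl carbon moves the positive charge from the secondary centre to an adjacent carbon, generating a more stable tertiary carbocation.
Step 3: Nucleophilic capture: the oxygen of CH3OH bonds to the cationic carbon, producing an oxonium-ion intermediate.
Step 4: A second solvent molecule removes the proton on oxygen, giving the neutral ether product.
Total: 4 elementary steps.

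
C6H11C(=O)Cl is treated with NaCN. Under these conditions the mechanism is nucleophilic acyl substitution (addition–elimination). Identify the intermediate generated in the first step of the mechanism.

tetrahedral intermediate

Step 1: A lone pair on the C of CN⁻ attacks the electrophilic acyl carbon; the π(C=O) electrons move onto oxygen, giving a tetrahedral intermediate.
After step 1 the species present is a tetrahedral intermediate.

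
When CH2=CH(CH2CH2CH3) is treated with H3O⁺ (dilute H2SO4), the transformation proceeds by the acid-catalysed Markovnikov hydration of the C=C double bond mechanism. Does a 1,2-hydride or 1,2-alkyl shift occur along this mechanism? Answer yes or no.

no

The first-formed carbocation is secondary.
No single 1,2-shift to an adjacent carbon would produce a more-substituted cation than the one already present, so no rearrangement occurs.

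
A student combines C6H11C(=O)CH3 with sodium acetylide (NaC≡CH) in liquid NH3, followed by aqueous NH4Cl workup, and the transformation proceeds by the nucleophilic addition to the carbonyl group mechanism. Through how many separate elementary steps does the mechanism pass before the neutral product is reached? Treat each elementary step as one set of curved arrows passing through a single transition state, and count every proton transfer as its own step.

Step 1: Nucleophilic addition: HC≡C⁻ adds to the carbonyl carbon, pushing the π(C=O) electron pair onto oxygen and giving a tetrahedral alkoxide.
Step 2: The alkoxide picks up a proton during aqueous NH4Cl workup to yield a propargyl alcohol.
Total: 2 elementary steps.

2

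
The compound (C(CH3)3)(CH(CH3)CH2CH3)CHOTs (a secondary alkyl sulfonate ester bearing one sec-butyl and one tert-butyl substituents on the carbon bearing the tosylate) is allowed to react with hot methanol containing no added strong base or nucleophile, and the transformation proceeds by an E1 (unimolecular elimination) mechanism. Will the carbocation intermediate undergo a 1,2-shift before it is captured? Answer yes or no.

The first-formed carbocation is secondary.
The adjacent sec-butyl carbon already bears 2 other carbon substituents and has a hydrogen to migrate; after a 1,2-hydride shift from that carbon the positive charge sits on a tertiary centre.
Tertiary is more stable than secondary, so the shift occurs.

yes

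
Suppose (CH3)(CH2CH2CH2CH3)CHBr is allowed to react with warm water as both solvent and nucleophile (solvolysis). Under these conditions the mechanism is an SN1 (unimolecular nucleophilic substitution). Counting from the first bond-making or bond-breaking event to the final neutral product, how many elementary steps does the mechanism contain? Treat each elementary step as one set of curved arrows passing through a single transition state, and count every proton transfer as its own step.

3

Step 1: The C–Br bond breaks with both electrons going to the bromide; Br⁻ leaves and a secondary carbocation remains.
(No 1,2-shift: no single shift to an adjacent carbon would give a more stable cation.)
Step 2: H2O donates an oxygen lone pair into the empty p orbital of the cation, giving a protonated alcohol (an oxonium ion).
Step 3: A second solvent molecule removes the proton on oxygen, giving the neutral alcohol product.
Total: 3 elementary steps.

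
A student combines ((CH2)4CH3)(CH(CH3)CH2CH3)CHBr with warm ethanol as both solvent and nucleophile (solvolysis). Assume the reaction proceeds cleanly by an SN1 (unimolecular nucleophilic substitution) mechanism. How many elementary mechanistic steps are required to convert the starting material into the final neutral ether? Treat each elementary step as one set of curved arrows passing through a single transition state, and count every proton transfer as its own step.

Step 1: Unassisted departure of Br⁻ (taking the C–Br bonding pair) generates a secondary carbocation.
Step 2: A hydride (H with its bonding pair) migrates from the adjacent sec-butyl carbon to the cationic centre — a 1,2-hydride shift — upgrading the secondary cation to a tertiary one.
Step 3: A lone pair on the oxygen of CH3CH2OH attacks the carbocation, forming a new C–O σ-bond and an oxonium ion.
Step 4: Deprotonation of the oxonium oxygen by solvent ethanol yields the neutral ether.
Total: 4 elementary steps.

4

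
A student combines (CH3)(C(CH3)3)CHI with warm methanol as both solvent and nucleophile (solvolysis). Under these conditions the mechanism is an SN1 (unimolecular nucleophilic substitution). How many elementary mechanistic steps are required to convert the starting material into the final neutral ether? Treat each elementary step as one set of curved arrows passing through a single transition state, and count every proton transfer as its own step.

4

Step 1: The C–I bond breaks with both electrons going to the iodide; I⁻ leaves and a secondary carbocation remains.
Step 2: A 1,2-methyl shift from the adjacent tert-butyl carbon moves the positive charge from the secondary centre to an adjacent carbon, generating a more stable tertiary carbocation.
Step 3: Nucleophilic capture: the oxygen of CH3OH bonds to the cationic carbon, producing an oxonium-ion intermediate.
Step 4: A second solvent molecule removes the proton on oxygen, giving the neutral ether product.
Total: 4 elementary steps.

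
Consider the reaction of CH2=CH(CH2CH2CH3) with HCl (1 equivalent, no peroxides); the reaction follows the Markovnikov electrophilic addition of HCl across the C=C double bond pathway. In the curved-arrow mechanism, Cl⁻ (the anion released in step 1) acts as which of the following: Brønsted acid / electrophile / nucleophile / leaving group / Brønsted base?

nucleophile

Step 2: The Cl⁻ anion donates a lone pair to the carbocation, forming the new C–Cl σ-bond and giving the neutral alkyl halide.
Cl⁻ (the anion released in step 1) donates an electron pair to form a new σ-bond to carbon — it is the nucleophile.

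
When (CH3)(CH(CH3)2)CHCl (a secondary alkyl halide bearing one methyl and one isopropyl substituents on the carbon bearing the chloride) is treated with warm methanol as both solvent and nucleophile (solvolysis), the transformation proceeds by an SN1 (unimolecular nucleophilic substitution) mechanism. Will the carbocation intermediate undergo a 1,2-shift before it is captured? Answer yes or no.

The first-formed carbocation is secondary.
The adjacent isopropyl carbon already bears 2 other carbon substituents and has a hydrogen to migrate; after a 1,2-hydride shift from that carbon the positive charge sits on a tertiary centre.
Tertiary is more stable than secondary, so the shift occurs.

yes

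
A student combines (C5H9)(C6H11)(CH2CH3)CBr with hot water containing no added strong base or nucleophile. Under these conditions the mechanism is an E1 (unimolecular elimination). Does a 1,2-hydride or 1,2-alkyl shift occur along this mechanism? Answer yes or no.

The first-formed carbocation is tertiary.
No single 1,2-shift to an adjacent carbon would produce a more-substituted cation than the one already present, so no rearrangement occurs.

no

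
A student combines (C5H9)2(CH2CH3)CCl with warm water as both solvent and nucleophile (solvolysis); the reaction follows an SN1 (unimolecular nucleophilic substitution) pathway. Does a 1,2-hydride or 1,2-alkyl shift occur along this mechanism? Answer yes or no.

The first-formed carbocation is tertiary.
No single 1,2-shift to an adjacent carbon would produce a more-substituted cation than the one already present, so no rearrangement occurs.

no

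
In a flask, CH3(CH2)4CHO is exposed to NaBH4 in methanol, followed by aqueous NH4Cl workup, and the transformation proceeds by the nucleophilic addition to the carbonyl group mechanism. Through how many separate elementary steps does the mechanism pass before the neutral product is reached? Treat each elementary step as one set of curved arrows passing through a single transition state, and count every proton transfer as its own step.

2

Step 1: H⁻ (delivered from BH4⁻) attacks the sp² carbonyl carbon; the C=O π bond breaks and the electrons end up as a lone pair on the alkoxide oxygen of the tetrahedral intermediate.
Step 2: The alkoxide picks up a proton during aqueous NH4Cl workup to yield an alcohol.
Total: 2 elementary steps.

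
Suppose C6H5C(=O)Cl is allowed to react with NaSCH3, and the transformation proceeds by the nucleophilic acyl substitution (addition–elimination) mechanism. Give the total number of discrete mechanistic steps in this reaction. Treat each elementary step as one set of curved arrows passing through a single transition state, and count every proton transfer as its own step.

Step 1: Nucleophilic addition of CH3S⁻ to the acyl carbon breaks the π(C=O) bond and yields a tetrahedral, anionic intermediate.
Step 2: Collapse of the tetrahedral intermediate: the alkoxide oxygen pushes its lone pair back to re-form C=O while Cl⁻ leaves.
Total: 2 elementary steps.

2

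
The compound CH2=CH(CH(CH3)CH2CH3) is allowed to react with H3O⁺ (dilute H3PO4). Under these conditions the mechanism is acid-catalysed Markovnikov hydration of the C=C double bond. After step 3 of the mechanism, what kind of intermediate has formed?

Step 1: Protonation of the alkene by H3O⁺: the π bond acts as the nucleophile and picks up H⁺, giving the more stable (Markovnikov) secondary carbocation. H2O is released.
Step 2: Carbocation rearrangement: a 1,2-hydride shift from the adjacent sec-butyl carbon converts the initially-formed secondary cation into the more stable tertiary cation.
Step 3: A lone pair on the oxygen of H2O attacks the carbocation, forming a C–O bond and an oxonium ion (a protonated alcohol).
After step 3 the species present is an oxonium ion.

oxonium ion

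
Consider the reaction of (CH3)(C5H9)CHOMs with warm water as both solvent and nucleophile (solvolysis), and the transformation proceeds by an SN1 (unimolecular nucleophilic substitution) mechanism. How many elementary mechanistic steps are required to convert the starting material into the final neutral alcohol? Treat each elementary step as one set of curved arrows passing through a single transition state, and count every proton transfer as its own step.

Step 1: Rate-determining heterolysis of the C–O bond gives MsO⁻ and a secondary carbocation.
Step 2: A 1,2-hydride shift from the adjacent cyclopentyl carbon moves the positive charge from the secondary centre to an adjacent carbon, generating a more stable tertiary carbocation.
Step 3: A lone pair on the oxygen of H2O attacks the carbocation, forming a new C–O σ-bond and an oxonium ion.
Step 4: A second solvent molecule removes the proton on oxygen, giving the neutral alcohol product.
Total: 4 elementary steps.

4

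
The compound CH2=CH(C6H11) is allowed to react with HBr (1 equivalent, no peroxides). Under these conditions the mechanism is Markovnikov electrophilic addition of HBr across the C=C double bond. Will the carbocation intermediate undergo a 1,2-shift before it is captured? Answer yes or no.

yes

The first-formed carbocation is secondary.
The adjacent cyclohexyl carbon already bears 2 other carbon substituents and has a hydrogen to migrate; after a 1,2-hydride shift from that carbon the positive charge sits on a tertiary centre.
Tertiary is more stable than secondary, so the shift occurs.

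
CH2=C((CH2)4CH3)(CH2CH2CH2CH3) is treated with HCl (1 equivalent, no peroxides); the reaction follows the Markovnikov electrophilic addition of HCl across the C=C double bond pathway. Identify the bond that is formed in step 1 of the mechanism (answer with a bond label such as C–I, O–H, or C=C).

C–H

Step 1: The π electrons of the C=C bond attack a proton of HCl; Markovnikov addition places the new C–H on the less-substituted alkene carbon, so the positive charge ends up on the more-substituted carbon — a tertiary carbocation. The H–Cl bond breaks heterolytically, releasing Cl⁻.
The bond formed in this step is the C–H bond.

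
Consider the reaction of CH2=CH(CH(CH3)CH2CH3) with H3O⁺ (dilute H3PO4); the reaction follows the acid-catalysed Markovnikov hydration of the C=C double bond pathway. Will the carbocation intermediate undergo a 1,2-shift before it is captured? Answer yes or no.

The first-formed carbocation is secondary.
The adjacent sec-butyl carbon already bears 2 other carbon substituents and has a hydrogen to migrate; after a 1,2-hydride shift from that carbon the positive charge sits on a tertiary centre.
Tertiary is more stable than secondary, so the shift occurs.

yes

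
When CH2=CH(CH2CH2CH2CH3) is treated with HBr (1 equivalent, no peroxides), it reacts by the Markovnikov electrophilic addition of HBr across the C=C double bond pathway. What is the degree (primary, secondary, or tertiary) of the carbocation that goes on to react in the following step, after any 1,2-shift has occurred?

Step 1: Electrophilic addition begins with the π(C=C) electrons forming a bond to the proton of HBr. Following Markovnikov's rule, the resulting cation is secondary. The H–Br bond breaks heterolytically, releasing Br⁻.
No single 1,2-shift to an adjacent carbon would give a more-substituted cation, so no rearrangement occurs.

secondary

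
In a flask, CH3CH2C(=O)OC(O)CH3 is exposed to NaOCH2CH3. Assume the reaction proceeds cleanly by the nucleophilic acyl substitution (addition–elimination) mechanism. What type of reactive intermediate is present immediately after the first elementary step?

tetrahedral intermediate

Step 1: Nucleophilic addition of CH3CH2O⁻ to the acyl carbon breaks the π(C=O) bond and yields a tetrahedral, anionic intermediate.
After step 1 the species present is a tetrahedral intermediate.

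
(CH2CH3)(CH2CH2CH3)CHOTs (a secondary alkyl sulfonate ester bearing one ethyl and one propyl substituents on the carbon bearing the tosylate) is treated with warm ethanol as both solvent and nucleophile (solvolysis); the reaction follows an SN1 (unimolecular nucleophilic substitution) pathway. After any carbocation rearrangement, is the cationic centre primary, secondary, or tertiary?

secondary

Step 1: Rate-determining heterolysis of the C–O bond gives TsO⁻ and a secondary carbocation.
No single 1,2-shift to an adjacent carbon would give a more-substituted cation, so no rearrangement occurs.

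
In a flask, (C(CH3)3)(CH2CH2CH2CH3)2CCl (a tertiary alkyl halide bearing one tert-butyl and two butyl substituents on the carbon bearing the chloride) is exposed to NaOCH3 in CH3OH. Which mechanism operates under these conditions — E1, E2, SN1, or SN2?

E2

Conditions: a strong base with a tertiary substrate bearing a β-hydrogen.
These conditions are the textbook signature of the E2 pathway.
A strong (often hindered) base removes a β-H in concert with loss of the leaving group — bimolecular elimination.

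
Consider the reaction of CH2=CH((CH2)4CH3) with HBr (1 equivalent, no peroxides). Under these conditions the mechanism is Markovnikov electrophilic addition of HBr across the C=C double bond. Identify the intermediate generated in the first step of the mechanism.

secondary carbocation

Step 1: Protonation of the alkene by HBr: the π bond acts as the nucleophile and picks up H⁺, giving the more stable (Markovnikov) secondary carbocation. The H–Br bond breaks heterolytically, releasing Br⁻.
After step 1 the species present is a secondary carbocation.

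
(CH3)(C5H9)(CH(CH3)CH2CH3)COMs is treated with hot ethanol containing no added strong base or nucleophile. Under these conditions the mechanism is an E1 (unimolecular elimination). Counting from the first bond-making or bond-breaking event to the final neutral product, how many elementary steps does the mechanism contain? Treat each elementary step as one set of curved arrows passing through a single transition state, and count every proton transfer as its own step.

Step 1: Ionisation: the C–O σ-bond cleaves heterolytically; both bonding electrons depart with MsO⁻, leaving a tertiary carbocation at the α-carbon.
(No 1,2-shift: no single shift to an adjacent carbon would give a more stable cation.)
Step 2: An ethanol molecule (solvent) deprotonates a β-carbon; as the C–H bond breaks, those electrons form the new alkene π bond.
Total: 2 elementary steps.

2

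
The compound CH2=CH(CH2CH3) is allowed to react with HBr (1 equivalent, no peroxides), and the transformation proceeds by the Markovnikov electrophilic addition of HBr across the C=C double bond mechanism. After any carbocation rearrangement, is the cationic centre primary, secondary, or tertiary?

secondary

Step 1: Protonation of the alkene by HBr: the π bond acts as the nucleophile and picks up H⁺, giving the more stable (Markovnikov) secondary carbocation. The H–Br bond breaks heterolytically, releasing Br⁻.
No single 1,2-shift to an adjacent carbon would give a more-substituted cation, so no rearrangement occurs.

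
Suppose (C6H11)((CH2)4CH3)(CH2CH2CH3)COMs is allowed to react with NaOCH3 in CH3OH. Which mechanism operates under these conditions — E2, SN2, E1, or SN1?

Conditions: a strong base with a tertiary substrate bearing a β-hydrogen.
These conditions are the textbook signature of the E2 pathway.
A strong (often hindered) base removes a β-H in concert with loss of the leaving group — bimolecular elimination.

E2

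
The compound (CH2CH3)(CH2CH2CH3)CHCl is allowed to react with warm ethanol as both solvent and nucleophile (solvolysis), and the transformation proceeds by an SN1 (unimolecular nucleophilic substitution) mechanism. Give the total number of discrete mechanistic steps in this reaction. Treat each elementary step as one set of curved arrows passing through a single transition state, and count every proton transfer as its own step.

3

Step 1: Ionisation: the C–Cl σ-bond cleaves heterolytically; both bonding electrons depart with Cl⁻, leaving a secondary carbocation at the α-carbon.
(No 1,2-shift: no single shift to an adjacent carbon would give a more stable cation.)
Step 2: CH3CH2OH donates an oxygen lone pair into the empty p orbital of the cation, giving a protonated ether (an oxonium ion).
Step 3: Deprotonation of the oxonium oxygen by solvent ethanol yields the neutral ether.
Total: 3 elementary steps.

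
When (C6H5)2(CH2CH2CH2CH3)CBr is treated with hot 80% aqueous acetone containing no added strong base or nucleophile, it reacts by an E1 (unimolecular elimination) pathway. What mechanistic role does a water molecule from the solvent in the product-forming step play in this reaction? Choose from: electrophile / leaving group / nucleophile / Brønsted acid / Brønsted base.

Brønsted base

Step 2: A water molecule (solvent) deprotonates a β-carbon; as the C–H bond breaks, those electrons form the new alkene π bond.
A water molecule from the solvent in the product-forming step accepts a proton in a proton-transfer step — a Brønsted base.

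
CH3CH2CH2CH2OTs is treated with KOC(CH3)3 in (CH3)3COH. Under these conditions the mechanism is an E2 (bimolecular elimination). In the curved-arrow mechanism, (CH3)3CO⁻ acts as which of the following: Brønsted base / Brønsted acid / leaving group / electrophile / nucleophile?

Step 1: Concerted anti-periplanar elimination: (CH3)3CO⁻ abstracts a β-H while TsO⁻ leaves, and the C–H electrons become the new C=C π bond — all in a single transition state.
(CH3)3CO⁻ accepts a proton in a proton-transfer step — a Brønsted base.

Brønsted base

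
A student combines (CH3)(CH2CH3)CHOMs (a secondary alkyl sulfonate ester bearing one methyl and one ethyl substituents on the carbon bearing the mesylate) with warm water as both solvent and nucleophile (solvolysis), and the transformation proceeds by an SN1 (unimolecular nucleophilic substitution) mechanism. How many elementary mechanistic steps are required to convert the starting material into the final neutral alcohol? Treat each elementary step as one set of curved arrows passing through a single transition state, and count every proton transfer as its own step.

3

Step 1: Ionisation: the C–O σ-bond cleaves heterolytically; both bonding electrons depart with MsO⁻, leaving a secondary carbocation at the α-carbon.
(No 1,2-shift: no single shift to an adjacent carbon would give a more stable cation.)
Step 2: A lone pair on the oxygen of H2O attacks the carbocation, forming a new C–O σ-bond and an oxonium ion.
Step 3: A second solvent molecule removes the proton on oxygen, giving the neutral alcohol product.
Total: 3 elementary steps.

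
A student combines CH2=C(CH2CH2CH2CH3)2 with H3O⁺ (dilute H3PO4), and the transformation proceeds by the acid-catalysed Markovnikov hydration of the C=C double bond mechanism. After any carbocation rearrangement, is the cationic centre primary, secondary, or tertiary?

Step 1: The π electrons of the C=C bond attack a proton of H3O⁺; Markovnikov addition places the new C–H on the less-substituted alkene carbon, so the positive charge ends up on the more-substituted carbon — a tertiary carbocation. H2O is released.
No single 1,2-shift to an adjacent carbon would give a more-substituted cation, so no rearrangement occurs.

tertiary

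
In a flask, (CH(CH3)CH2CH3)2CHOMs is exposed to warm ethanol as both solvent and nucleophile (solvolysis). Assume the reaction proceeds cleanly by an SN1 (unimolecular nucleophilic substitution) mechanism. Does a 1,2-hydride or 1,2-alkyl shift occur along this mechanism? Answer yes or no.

yes

The first-formed carbocation is secondary.
The adjacent sec-butyl carbon already bears 2 other carbon substituents and has a hydrogen to migrate; after a 1,2-hydride shift from that carbon the positive charge sits on a tertiary centre.
Tertiary is more stable than secondary, so the shift occurs.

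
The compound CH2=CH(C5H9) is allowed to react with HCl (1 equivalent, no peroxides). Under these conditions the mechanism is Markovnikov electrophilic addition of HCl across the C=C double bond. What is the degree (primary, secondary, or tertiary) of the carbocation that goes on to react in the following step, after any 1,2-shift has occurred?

tertiary

Step 1: Electrophilic addition begins with the π(C=C) electrons forming a bond to the proton of HCl. Following Markovnikov's rule, the resulting cation is secondary. The H–Cl bond breaks heterolytically, releasing Cl⁻.
Step 2: Carbocation rearrangement: a 1,2-hydride shift from the adjacent cyclopentyl carbon converts the initially-formed secondary cation into the more stable tertiary cation.
The cation rearranges from secondary to tertiary via a 1,2-hydride shift from the adjacent cyclopentyl carbon; the tertiary cation is what reacts next.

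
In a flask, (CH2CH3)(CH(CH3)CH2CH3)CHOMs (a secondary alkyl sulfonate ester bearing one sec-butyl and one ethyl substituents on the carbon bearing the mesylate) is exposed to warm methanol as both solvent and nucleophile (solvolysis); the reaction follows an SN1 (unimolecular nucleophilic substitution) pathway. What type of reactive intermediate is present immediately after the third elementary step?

oxonium ion

Step 1: Rate-determining heterolysis of the C–O bond gives MsO⁻ and a secondary carbocation.
Step 2: A 1,2-hydride shift from the adjacent sec-butyl carbon moves the positive charge from the secondary centre to an adjacent carbon, generating a more stable tertiary carbocation.
Step 3: CH3OH donates an oxygen lone pair into the empty p orbital of the cation, giving a protonated ether (an oxonium ion).
After step 3 the species present is an oxonium ion.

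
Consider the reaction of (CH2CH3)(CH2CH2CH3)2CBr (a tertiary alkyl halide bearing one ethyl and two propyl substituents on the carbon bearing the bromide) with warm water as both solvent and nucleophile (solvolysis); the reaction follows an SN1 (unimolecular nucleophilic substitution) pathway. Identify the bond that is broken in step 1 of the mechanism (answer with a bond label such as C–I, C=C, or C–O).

C–Br

Step 1: The C–Br bond breaks with both electrons going to the bromide; Br⁻ leaves and a tertiary carbocation remains.
The bond broken in this step is the C–Br bond.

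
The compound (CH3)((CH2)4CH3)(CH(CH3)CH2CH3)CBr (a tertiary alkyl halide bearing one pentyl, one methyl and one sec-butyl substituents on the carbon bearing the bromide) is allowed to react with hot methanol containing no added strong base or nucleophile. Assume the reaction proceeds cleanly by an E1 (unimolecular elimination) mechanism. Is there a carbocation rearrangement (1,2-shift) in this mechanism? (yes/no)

no

The first-formed carbocation is tertiary.
No single 1,2-shift to an adjacent carbon would produce a more-substituted cation than the one already present, so no rearrangement occurs.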